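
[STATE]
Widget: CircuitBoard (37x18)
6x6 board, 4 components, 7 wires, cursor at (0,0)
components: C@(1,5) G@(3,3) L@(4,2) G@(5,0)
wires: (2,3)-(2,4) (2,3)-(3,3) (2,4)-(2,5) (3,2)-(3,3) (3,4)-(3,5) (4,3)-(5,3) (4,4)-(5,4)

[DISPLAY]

   0 1 2 3 4 5                       
0  [.]                               
                                     
1                       C            
                                     
2               · ─ · ─ ·            
                │                    
3           · ─ G   · ─ ·            
                                     
4           L   ·   ·                
                │   │                
5   G           ·   ·                
Cursor: (0,0)                        
                                     
                                     
                                     
                                     
                                     


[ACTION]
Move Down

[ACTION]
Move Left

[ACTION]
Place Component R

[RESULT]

   0 1 2 3 4 5                       
0                                    
                                     
1  [R]                  C            
                                     
2               · ─ · ─ ·            
                │                    
3           · ─ G   · ─ ·            
                                     
4           L   ·   ·                
                │   │                
5   G           ·   ·                
Cursor: (1,0)                        
                                     
                                     
                                     
                                     
                                     


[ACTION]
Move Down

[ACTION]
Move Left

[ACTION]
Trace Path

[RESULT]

   0 1 2 3 4 5                       
0                                    
                                     
1   R                   C            
                                     
2  [.]          · ─ · ─ ·            
                │                    
3           · ─ G   · ─ ·            
                                     
4           L   ·   ·                
                │   │                
5   G           ·   ·                
Cursor: (2,0)  Trace: No connections 
                                     
                                     
                                     
                                     
                                     


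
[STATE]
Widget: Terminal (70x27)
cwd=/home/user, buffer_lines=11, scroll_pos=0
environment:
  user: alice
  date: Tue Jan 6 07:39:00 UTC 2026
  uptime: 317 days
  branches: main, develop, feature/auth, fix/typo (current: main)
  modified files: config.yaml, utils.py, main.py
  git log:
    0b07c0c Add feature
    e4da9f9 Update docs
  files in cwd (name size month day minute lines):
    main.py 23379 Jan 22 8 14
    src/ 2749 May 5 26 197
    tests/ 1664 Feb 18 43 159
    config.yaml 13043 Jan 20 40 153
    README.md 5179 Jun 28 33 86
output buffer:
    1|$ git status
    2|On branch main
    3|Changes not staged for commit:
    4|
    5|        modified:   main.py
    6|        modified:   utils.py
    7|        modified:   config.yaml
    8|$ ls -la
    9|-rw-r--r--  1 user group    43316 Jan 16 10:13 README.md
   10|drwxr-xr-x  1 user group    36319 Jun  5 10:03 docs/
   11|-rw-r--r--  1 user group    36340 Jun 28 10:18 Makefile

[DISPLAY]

$ git status                                                          
On branch main                                                        
Changes not staged for commit:                                        
                                                                      
        modified:   main.py                                           
        modified:   utils.py                                          
        modified:   config.yaml                                       
$ ls -la                                                              
-rw-r--r--  1 user group    43316 Jan 16 10:13 README.md              
drwxr-xr-x  1 user group    36319 Jun  5 10:03 docs/                  
-rw-r--r--  1 user group    36340 Jun 28 10:18 Makefile               
$ █                                                                   
                                                                      
                                                                      
                                                                      
                                                                      
                                                                      
                                                                      
                                                                      
                                                                      
                                                                      
                                                                      
                                                                      
                                                                      
                                                                      
                                                                      
                                                                      


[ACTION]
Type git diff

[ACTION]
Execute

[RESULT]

$ git status                                                          
On branch main                                                        
Changes not staged for commit:                                        
                                                                      
        modified:   main.py                                           
        modified:   utils.py                                          
        modified:   config.yaml                                       
$ ls -la                                                              
-rw-r--r--  1 user group    43316 Jan 16 10:13 README.md              
drwxr-xr-x  1 user group    36319 Jun  5 10:03 docs/                  
-rw-r--r--  1 user group    36340 Jun 28 10:18 Makefile               
$ git diff                                                            
diff --git a/main.py b/main.py                                        
--- a/main.py                                                         
+++ b/main.py                                                         
@@ -1,3 +1,4 @@                                                       
+# updated                                                            
 import sys                                                           
$ █                                                                   
                                                                      
                                                                      
                                                                      
                                                                      
                                                                      
                                                                      
                                                                      
                                                                      


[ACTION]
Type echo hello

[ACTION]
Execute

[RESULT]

$ git status                                                          
On branch main                                                        
Changes not staged for commit:                                        
                                                                      
        modified:   main.py                                           
        modified:   utils.py                                          
        modified:   config.yaml                                       
$ ls -la                                                              
-rw-r--r--  1 user group    43316 Jan 16 10:13 README.md              
drwxr-xr-x  1 user group    36319 Jun  5 10:03 docs/                  
-rw-r--r--  1 user group    36340 Jun 28 10:18 Makefile               
$ git diff                                                            
diff --git a/main.py b/main.py                                        
--- a/main.py                                                         
+++ b/main.py                                                         
@@ -1,3 +1,4 @@                                                       
+# updated                                                            
 import sys                                                           
$ echo hello                                                          
hello                                                                 
$ █                                                                   
                                                                      
                                                                      
                                                                      
                                                                      
                                                                      
                                                                      


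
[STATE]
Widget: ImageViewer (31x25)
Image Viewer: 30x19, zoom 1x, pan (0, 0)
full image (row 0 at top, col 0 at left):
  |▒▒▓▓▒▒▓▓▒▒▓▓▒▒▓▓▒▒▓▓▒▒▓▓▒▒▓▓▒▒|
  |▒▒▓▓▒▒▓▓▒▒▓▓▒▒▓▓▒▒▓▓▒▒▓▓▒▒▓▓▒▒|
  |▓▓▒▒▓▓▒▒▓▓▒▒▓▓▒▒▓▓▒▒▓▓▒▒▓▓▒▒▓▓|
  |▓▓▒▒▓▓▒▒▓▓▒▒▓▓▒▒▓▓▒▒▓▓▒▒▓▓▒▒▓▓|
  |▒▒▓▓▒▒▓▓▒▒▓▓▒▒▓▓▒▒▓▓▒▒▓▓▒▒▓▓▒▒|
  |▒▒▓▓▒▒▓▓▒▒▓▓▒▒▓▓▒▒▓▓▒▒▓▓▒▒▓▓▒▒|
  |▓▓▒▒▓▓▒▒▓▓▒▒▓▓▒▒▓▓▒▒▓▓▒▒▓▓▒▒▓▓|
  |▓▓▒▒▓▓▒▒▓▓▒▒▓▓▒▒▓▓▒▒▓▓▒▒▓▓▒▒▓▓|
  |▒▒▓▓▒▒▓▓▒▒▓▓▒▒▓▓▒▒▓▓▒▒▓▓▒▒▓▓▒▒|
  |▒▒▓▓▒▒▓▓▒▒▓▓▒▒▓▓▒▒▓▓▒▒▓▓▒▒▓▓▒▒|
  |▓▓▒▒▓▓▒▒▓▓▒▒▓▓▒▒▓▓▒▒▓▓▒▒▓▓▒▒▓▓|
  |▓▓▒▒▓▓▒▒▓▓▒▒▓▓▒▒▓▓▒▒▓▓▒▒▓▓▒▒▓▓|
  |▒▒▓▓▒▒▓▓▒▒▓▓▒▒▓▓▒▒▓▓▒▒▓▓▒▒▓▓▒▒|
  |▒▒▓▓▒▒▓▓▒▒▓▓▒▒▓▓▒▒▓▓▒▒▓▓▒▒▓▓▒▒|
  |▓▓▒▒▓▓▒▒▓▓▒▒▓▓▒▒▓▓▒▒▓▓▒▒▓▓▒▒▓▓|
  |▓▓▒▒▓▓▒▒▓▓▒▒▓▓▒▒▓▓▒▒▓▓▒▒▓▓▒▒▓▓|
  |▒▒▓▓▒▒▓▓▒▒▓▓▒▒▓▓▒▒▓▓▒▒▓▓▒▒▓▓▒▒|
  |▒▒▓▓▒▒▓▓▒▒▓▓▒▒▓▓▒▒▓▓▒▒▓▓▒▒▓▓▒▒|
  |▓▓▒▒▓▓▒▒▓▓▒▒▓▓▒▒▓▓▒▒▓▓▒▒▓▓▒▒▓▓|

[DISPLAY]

▒▒▓▓▒▒▓▓▒▒▓▓▒▒▓▓▒▒▓▓▒▒▓▓▒▒▓▓▒▒ 
▒▒▓▓▒▒▓▓▒▒▓▓▒▒▓▓▒▒▓▓▒▒▓▓▒▒▓▓▒▒ 
▓▓▒▒▓▓▒▒▓▓▒▒▓▓▒▒▓▓▒▒▓▓▒▒▓▓▒▒▓▓ 
▓▓▒▒▓▓▒▒▓▓▒▒▓▓▒▒▓▓▒▒▓▓▒▒▓▓▒▒▓▓ 
▒▒▓▓▒▒▓▓▒▒▓▓▒▒▓▓▒▒▓▓▒▒▓▓▒▒▓▓▒▒ 
▒▒▓▓▒▒▓▓▒▒▓▓▒▒▓▓▒▒▓▓▒▒▓▓▒▒▓▓▒▒ 
▓▓▒▒▓▓▒▒▓▓▒▒▓▓▒▒▓▓▒▒▓▓▒▒▓▓▒▒▓▓ 
▓▓▒▒▓▓▒▒▓▓▒▒▓▓▒▒▓▓▒▒▓▓▒▒▓▓▒▒▓▓ 
▒▒▓▓▒▒▓▓▒▒▓▓▒▒▓▓▒▒▓▓▒▒▓▓▒▒▓▓▒▒ 
▒▒▓▓▒▒▓▓▒▒▓▓▒▒▓▓▒▒▓▓▒▒▓▓▒▒▓▓▒▒ 
▓▓▒▒▓▓▒▒▓▓▒▒▓▓▒▒▓▓▒▒▓▓▒▒▓▓▒▒▓▓ 
▓▓▒▒▓▓▒▒▓▓▒▒▓▓▒▒▓▓▒▒▓▓▒▒▓▓▒▒▓▓ 
▒▒▓▓▒▒▓▓▒▒▓▓▒▒▓▓▒▒▓▓▒▒▓▓▒▒▓▓▒▒ 
▒▒▓▓▒▒▓▓▒▒▓▓▒▒▓▓▒▒▓▓▒▒▓▓▒▒▓▓▒▒ 
▓▓▒▒▓▓▒▒▓▓▒▒▓▓▒▒▓▓▒▒▓▓▒▒▓▓▒▒▓▓ 
▓▓▒▒▓▓▒▒▓▓▒▒▓▓▒▒▓▓▒▒▓▓▒▒▓▓▒▒▓▓ 
▒▒▓▓▒▒▓▓▒▒▓▓▒▒▓▓▒▒▓▓▒▒▓▓▒▒▓▓▒▒ 
▒▒▓▓▒▒▓▓▒▒▓▓▒▒▓▓▒▒▓▓▒▒▓▓▒▒▓▓▒▒ 
▓▓▒▒▓▓▒▒▓▓▒▒▓▓▒▒▓▓▒▒▓▓▒▒▓▓▒▒▓▓ 
                               
                               
                               
                               
                               
                               


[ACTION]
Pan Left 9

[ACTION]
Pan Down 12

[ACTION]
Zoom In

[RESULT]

▓▓▓▓▒▒▒▒▓▓▓▓▒▒▒▒▓▓▓▓▒▒▒▒▓▓▓▓▒▒▒
▓▓▓▓▒▒▒▒▓▓▓▓▒▒▒▒▓▓▓▓▒▒▒▒▓▓▓▓▒▒▒
▓▓▓▓▒▒▒▒▓▓▓▓▒▒▒▒▓▓▓▓▒▒▒▒▓▓▓▓▒▒▒
▓▓▓▓▒▒▒▒▓▓▓▓▒▒▒▒▓▓▓▓▒▒▒▒▓▓▓▓▒▒▒
▒▒▒▒▓▓▓▓▒▒▒▒▓▓▓▓▒▒▒▒▓▓▓▓▒▒▒▒▓▓▓
▒▒▒▒▓▓▓▓▒▒▒▒▓▓▓▓▒▒▒▒▓▓▓▓▒▒▒▒▓▓▓
▒▒▒▒▓▓▓▓▒▒▒▒▓▓▓▓▒▒▒▒▓▓▓▓▒▒▒▒▓▓▓
▒▒▒▒▓▓▓▓▒▒▒▒▓▓▓▓▒▒▒▒▓▓▓▓▒▒▒▒▓▓▓
▓▓▓▓▒▒▒▒▓▓▓▓▒▒▒▒▓▓▓▓▒▒▒▒▓▓▓▓▒▒▒
▓▓▓▓▒▒▒▒▓▓▓▓▒▒▒▒▓▓▓▓▒▒▒▒▓▓▓▓▒▒▒
▓▓▓▓▒▒▒▒▓▓▓▓▒▒▒▒▓▓▓▓▒▒▒▒▓▓▓▓▒▒▒
▓▓▓▓▒▒▒▒▓▓▓▓▒▒▒▒▓▓▓▓▒▒▒▒▓▓▓▓▒▒▒
▒▒▒▒▓▓▓▓▒▒▒▒▓▓▓▓▒▒▒▒▓▓▓▓▒▒▒▒▓▓▓
▒▒▒▒▓▓▓▓▒▒▒▒▓▓▓▓▒▒▒▒▓▓▓▓▒▒▒▒▓▓▓
▒▒▒▒▓▓▓▓▒▒▒▒▓▓▓▓▒▒▒▒▓▓▓▓▒▒▒▒▓▓▓
▒▒▒▒▓▓▓▓▒▒▒▒▓▓▓▓▒▒▒▒▓▓▓▓▒▒▒▒▓▓▓
▓▓▓▓▒▒▒▒▓▓▓▓▒▒▒▒▓▓▓▓▒▒▒▒▓▓▓▓▒▒▒
▓▓▓▓▒▒▒▒▓▓▓▓▒▒▒▒▓▓▓▓▒▒▒▒▓▓▓▓▒▒▒
▓▓▓▓▒▒▒▒▓▓▓▓▒▒▒▒▓▓▓▓▒▒▒▒▓▓▓▓▒▒▒
▓▓▓▓▒▒▒▒▓▓▓▓▒▒▒▒▓▓▓▓▒▒▒▒▓▓▓▓▒▒▒
▒▒▒▒▓▓▓▓▒▒▒▒▓▓▓▓▒▒▒▒▓▓▓▓▒▒▒▒▓▓▓
▒▒▒▒▓▓▓▓▒▒▒▒▓▓▓▓▒▒▒▒▓▓▓▓▒▒▒▒▓▓▓
▒▒▒▒▓▓▓▓▒▒▒▒▓▓▓▓▒▒▒▒▓▓▓▓▒▒▒▒▓▓▓
▒▒▒▒▓▓▓▓▒▒▒▒▓▓▓▓▒▒▒▒▓▓▓▓▒▒▒▒▓▓▓
▓▓▓▓▒▒▒▒▓▓▓▓▒▒▒▒▓▓▓▓▒▒▒▒▓▓▓▓▒▒▒


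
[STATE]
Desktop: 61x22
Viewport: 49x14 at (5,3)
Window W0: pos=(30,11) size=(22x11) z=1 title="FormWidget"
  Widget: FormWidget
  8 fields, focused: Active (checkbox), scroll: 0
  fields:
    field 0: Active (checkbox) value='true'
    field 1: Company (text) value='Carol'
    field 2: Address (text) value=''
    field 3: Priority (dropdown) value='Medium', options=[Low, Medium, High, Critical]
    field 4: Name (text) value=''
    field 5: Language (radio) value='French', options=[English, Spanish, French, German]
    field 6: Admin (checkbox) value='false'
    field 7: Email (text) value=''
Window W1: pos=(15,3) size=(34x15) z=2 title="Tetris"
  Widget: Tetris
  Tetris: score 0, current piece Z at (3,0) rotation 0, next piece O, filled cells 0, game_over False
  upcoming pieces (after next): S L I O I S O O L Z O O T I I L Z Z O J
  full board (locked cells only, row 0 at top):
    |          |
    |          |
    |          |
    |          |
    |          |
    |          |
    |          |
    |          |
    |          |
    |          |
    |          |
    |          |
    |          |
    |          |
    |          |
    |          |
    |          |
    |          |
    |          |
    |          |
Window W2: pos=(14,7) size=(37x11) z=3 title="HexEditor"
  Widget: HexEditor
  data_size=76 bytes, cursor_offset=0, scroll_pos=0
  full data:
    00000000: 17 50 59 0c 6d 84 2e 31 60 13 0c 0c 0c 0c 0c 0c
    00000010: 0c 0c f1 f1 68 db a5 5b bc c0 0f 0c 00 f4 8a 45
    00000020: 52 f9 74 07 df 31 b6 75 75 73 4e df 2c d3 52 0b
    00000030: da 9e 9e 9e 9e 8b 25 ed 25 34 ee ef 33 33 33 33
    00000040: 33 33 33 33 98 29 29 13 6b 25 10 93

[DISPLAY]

          ┏━━━━━━━━━━━━━━━━━━━━━━━━━━━━━━━━┓     
          ┃ Tetris                         ┃     
          ┠────────────────────────────────┨     
          ┃          │Next:                ┃     
         ┏━━━━━━━━━━━━━━━━━━━━━━━━━━━━━━━━━━━┓   
         ┃ HexEditor                         ┃   
         ┠───────────────────────────────────┨   
         ┃00000000  17 50 59 0c 6d 84 2e 31  ┃   
         ┃00000010  0c 0c f1 f1 68 db a5 5b  ┃┓  
         ┃00000020  52 f9 74 07 df 31 b6 75  ┃┃  
         ┃00000030  da 9e 9e 9e 9e 8b 25 ed  ┃┨  
         ┃00000040  33 33 33 33 98 29 29 13  ┃┃  
         ┃                                   ┃┃  
         ┃                                   ┃┃  


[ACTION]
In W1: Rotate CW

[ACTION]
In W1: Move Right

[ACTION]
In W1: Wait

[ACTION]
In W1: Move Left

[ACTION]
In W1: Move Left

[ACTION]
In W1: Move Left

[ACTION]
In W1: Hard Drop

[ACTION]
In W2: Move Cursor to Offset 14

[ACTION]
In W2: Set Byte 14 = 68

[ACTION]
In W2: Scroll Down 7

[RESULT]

          ┏━━━━━━━━━━━━━━━━━━━━━━━━━━━━━━━━┓     
          ┃ Tetris                         ┃     
          ┠────────────────────────────────┨     
          ┃          │Next:                ┃     
         ┏━━━━━━━━━━━━━━━━━━━━━━━━━━━━━━━━━━━┓   
         ┃ HexEditor                         ┃   
         ┠───────────────────────────────────┨   
         ┃00000040  33 33 33 33 98 29 29 13  ┃   
         ┃                                   ┃┓  
         ┃                                   ┃┃  
         ┃                                   ┃┨  
         ┃                                   ┃┃  
         ┃                                   ┃┃  
         ┃                                   ┃┃  


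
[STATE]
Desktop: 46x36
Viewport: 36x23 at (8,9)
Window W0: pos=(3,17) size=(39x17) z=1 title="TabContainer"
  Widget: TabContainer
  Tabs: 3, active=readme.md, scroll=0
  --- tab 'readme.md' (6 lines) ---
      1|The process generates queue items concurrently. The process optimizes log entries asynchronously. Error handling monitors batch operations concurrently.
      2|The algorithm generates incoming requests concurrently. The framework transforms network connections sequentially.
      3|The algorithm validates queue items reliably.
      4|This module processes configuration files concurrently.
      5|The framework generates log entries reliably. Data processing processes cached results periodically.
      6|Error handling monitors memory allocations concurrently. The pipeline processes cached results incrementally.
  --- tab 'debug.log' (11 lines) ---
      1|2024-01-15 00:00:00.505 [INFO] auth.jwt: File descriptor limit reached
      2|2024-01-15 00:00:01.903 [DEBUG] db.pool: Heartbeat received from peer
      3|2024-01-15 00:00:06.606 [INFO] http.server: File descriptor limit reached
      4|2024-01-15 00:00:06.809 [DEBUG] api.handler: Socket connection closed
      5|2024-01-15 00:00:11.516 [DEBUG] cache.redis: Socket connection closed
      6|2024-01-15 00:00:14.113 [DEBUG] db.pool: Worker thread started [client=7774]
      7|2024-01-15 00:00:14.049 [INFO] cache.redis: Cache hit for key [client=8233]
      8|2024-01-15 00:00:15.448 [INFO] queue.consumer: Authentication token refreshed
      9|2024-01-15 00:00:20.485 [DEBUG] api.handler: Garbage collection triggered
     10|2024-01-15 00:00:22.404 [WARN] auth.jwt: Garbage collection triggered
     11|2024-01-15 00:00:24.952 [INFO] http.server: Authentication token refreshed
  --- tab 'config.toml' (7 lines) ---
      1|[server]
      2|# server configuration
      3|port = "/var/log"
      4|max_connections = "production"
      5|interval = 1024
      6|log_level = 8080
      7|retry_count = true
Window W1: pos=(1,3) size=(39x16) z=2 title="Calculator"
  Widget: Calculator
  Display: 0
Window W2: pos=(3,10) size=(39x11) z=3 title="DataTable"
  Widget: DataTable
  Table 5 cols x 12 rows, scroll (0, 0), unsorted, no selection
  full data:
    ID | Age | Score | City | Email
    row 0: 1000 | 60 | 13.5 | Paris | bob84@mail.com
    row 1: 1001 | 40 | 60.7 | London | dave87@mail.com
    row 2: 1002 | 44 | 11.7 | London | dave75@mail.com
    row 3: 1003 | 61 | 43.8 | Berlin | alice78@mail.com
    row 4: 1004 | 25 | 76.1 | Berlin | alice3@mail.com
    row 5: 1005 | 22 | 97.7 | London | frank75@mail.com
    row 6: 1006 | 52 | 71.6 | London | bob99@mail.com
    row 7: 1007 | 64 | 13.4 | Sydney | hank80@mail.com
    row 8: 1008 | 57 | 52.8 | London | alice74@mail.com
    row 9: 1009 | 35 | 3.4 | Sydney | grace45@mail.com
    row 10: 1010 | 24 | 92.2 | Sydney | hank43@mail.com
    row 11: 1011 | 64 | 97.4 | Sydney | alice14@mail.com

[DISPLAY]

──┼───┼───┤                    ┃    
━━━━━━━━━━━━━━━━━━━━━━━━━━━━━━━━━┓  
aTable                           ┃  
─────────────────────────────────┨  
│Age│Score│City  │Email          ┃  
┼───┼─────┼──────┼───────────────┃  
│60 │13.5 │Paris │bob84@mail.com ┃  
│40 │60.7 │London│dave87@mail.com┃  
│44 │11.7 │London│dave75@mail.com┃  
│61 │43.8 │Berlin│alice78@mail.co┃  
│25 │76.1 │Berlin│alice3@mail.com┃  
━━━━━━━━━━━━━━━━━━━━━━━━━━━━━━━━━┛  
─────────────────────────────────┃  
process generates queue items con┃  
algorithm generates incoming requ┃  
algorithm validates queue items r┃  
 module processes configuration f┃  
framework generates log entries r┃  
r handling monitors memory alloca┃  
                                 ┃  
                                 ┃  
                                 ┃  
                                 ┃  


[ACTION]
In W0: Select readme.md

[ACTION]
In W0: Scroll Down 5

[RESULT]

──┼───┼───┤                    ┃    
━━━━━━━━━━━━━━━━━━━━━━━━━━━━━━━━━┓  
aTable                           ┃  
─────────────────────────────────┨  
│Age│Score│City  │Email          ┃  
┼───┼─────┼──────┼───────────────┃  
│60 │13.5 │Paris │bob84@mail.com ┃  
│40 │60.7 │London│dave87@mail.com┃  
│44 │11.7 │London│dave75@mail.com┃  
│61 │43.8 │Berlin│alice78@mail.co┃  
│25 │76.1 │Berlin│alice3@mail.com┃  
━━━━━━━━━━━━━━━━━━━━━━━━━━━━━━━━━┛  
─────────────────────────────────┃  
r handling monitors memory alloca┃  
                                 ┃  
                                 ┃  
                                 ┃  
                                 ┃  
                                 ┃  
                                 ┃  
                                 ┃  
                                 ┃  
                                 ┃  


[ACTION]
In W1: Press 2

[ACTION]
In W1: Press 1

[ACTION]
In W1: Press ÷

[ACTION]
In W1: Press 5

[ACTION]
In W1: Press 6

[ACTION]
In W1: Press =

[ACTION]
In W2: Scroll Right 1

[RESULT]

──┼───┼───┤                    ┃    
━━━━━━━━━━━━━━━━━━━━━━━━━━━━━━━━━┓  
aTable                           ┃  
─────────────────────────────────┨  
Age│Score│City  │Email           ┃  
───┼─────┼──────┼────────────────┃  
60 │13.5 │Paris │bob84@mail.com  ┃  
40 │60.7 │London│dave87@mail.com ┃  
44 │11.7 │London│dave75@mail.com ┃  
61 │43.8 │Berlin│alice78@mail.com┃  
25 │76.1 │Berlin│alice3@mail.com ┃  
━━━━━━━━━━━━━━━━━━━━━━━━━━━━━━━━━┛  
─────────────────────────────────┃  
r handling monitors memory alloca┃  
                                 ┃  
                                 ┃  
                                 ┃  
                                 ┃  
                                 ┃  
                                 ┃  
                                 ┃  
                                 ┃  
                                 ┃  


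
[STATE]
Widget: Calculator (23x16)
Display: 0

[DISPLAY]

                      0
┌───┬───┬───┬───┐      
│ 7 │ 8 │ 9 │ ÷ │      
├───┼───┼───┼───┤      
│ 4 │ 5 │ 6 │ × │      
├───┼───┼───┼───┤      
│ 1 │ 2 │ 3 │ - │      
├───┼───┼───┼───┤      
│ 0 │ . │ = │ + │      
├───┼───┼───┼───┤      
│ C │ MC│ MR│ M+│      
└───┴───┴───┴───┘      
                       
                       
                       
                       


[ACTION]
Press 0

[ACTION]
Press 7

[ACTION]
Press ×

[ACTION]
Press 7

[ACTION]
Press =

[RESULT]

                     49
┌───┬───┬───┬───┐      
│ 7 │ 8 │ 9 │ ÷ │      
├───┼───┼───┼───┤      
│ 4 │ 5 │ 6 │ × │      
├───┼───┼───┼───┤      
│ 1 │ 2 │ 3 │ - │      
├───┼───┼───┼───┤      
│ 0 │ . │ = │ + │      
├───┼───┼───┼───┤      
│ C │ MC│ MR│ M+│      
└───┴───┴───┴───┘      
                       
                       
                       
                       


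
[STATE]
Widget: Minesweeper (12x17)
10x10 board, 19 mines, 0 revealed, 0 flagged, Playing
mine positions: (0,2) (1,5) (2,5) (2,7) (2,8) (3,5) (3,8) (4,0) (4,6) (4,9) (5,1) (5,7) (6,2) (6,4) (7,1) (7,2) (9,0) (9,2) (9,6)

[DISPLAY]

■■■■■■■■■■  
■■■■■■■■■■  
■■■■■■■■■■  
■■■■■■■■■■  
■■■■■■■■■■  
■■■■■■■■■■  
■■■■■■■■■■  
■■■■■■■■■■  
■■■■■■■■■■  
■■■■■■■■■■  
            
            
            
            
            
            
            


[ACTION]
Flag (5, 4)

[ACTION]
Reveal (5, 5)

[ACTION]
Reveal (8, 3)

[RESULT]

■■■■■■■■■■  
■■■■■■■■■■  
■■■■■■■■■■  
■■■■■■■■■■  
■■■■■■■■■■  
■■■■⚑2■■■■  
■■■■■■■■■■  
■■■■■■■■■■  
■■■2■■■■■■  
■■■■■■■■■■  
            
            
            
            
            
            
            


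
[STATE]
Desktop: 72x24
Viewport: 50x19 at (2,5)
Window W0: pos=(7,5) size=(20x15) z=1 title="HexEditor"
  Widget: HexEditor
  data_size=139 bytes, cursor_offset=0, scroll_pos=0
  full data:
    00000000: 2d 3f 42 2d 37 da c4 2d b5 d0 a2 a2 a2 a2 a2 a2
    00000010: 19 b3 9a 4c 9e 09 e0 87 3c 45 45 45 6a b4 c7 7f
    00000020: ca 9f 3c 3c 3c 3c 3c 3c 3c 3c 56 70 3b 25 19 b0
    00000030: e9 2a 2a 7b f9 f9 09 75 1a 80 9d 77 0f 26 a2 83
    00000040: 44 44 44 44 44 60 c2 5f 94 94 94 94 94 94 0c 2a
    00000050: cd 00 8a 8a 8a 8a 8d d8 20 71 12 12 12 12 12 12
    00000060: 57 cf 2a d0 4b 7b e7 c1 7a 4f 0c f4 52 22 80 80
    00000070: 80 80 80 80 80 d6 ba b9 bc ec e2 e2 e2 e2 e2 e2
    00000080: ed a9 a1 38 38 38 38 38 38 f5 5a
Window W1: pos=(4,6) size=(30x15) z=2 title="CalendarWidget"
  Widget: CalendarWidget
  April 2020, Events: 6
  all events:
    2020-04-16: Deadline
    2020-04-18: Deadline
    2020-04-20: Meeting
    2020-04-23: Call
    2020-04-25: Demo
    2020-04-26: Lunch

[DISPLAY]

     ┏━━━━━━━━━━━━━━━━━━┓                         
  ┏━━━━━━━━━━━━━━━━━━━━━━━━━━━━┓                  
  ┃ CalendarWidget             ┃                  
  ┠────────────────────────────┨                  
  ┃         April 2020         ┃                  
  ┃Mo Tu We Th Fr Sa Su        ┃                  
  ┃       1  2  3  4  5        ┃                  
  ┃ 6  7  8  9 10 11 12        ┃                  
  ┃13 14 15 16* 17 18* 19      ┃                  
  ┃20* 21 22 23* 24 25* 26*    ┃                  
  ┃27 28 29 30                 ┃                  
  ┃                            ┃                  
  ┃                            ┃                  
  ┃                            ┃                  
  ┃                            ┃                  
  ┗━━━━━━━━━━━━━━━━━━━━━━━━━━━━┛                  
                                                  
                                                  
                                                  


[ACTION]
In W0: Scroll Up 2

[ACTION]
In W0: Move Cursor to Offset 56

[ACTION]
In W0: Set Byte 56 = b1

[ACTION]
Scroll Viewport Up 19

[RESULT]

                                                  
                                                  
                                                  
                                                  
                                                  
     ┏━━━━━━━━━━━━━━━━━━┓                         
  ┏━━━━━━━━━━━━━━━━━━━━━━━━━━━━┓                  
  ┃ CalendarWidget             ┃                  
  ┠────────────────────────────┨                  
  ┃         April 2020         ┃                  
  ┃Mo Tu We Th Fr Sa Su        ┃                  
  ┃       1  2  3  4  5        ┃                  
  ┃ 6  7  8  9 10 11 12        ┃                  
  ┃13 14 15 16* 17 18* 19      ┃                  
  ┃20* 21 22 23* 24 25* 26*    ┃                  
  ┃27 28 29 30                 ┃                  
  ┃                            ┃                  
  ┃                            ┃                  
  ┃                            ┃                  


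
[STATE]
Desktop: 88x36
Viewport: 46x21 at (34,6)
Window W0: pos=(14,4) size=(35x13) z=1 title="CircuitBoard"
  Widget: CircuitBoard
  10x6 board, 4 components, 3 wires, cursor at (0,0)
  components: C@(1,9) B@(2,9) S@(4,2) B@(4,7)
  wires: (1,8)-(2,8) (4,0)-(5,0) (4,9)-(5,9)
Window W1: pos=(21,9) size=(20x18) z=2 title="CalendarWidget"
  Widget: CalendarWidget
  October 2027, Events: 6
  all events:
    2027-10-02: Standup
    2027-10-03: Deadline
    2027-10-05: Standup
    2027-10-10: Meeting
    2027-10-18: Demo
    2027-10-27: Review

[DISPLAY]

──────────────┨                               
8 9           ┃                               
              ┃                               
━━━━━━┓       ┃                               
get   ┃       ┃                               
──────┨       ┃                               
027   ┃       ┃                               
Fr Sa ┃       ┃                               
 1  2*┃       ┃                               
  8  9┃       ┃                               
15 16 ┃━━━━━━━┛                               
 22 23┃                                       
 29 30┃                                       
      ┃                                       
      ┃                                       
      ┃                                       
      ┃                                       
      ┃                                       
      ┃                                       
      ┃                                       
━━━━━━┛                                       


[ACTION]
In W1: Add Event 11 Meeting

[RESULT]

──────────────┨                               
8 9           ┃                               
              ┃                               
━━━━━━┓       ┃                               
get   ┃       ┃                               
──────┨       ┃                               
027   ┃       ┃                               
Fr Sa ┃       ┃                               
 1  2*┃       ┃                               
  8  9┃       ┃                               
 15 16┃━━━━━━━┛                               
 22 23┃                                       
 29 30┃                                       
      ┃                                       
      ┃                                       
      ┃                                       
      ┃                                       
      ┃                                       
      ┃                                       
      ┃                                       
━━━━━━┛                                       


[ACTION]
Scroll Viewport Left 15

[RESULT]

─────────────────────────────┨                
 1 2 3 4 5 6 7 8 9           ┃                
.]                           ┃                
  ┏━━━━━━━━━━━━━━━━━━┓       ┃                
  ┃ CalendarWidget   ┃       ┃                
  ┠──────────────────┨       ┃                
  ┃   October 2027   ┃       ┃                
  ┃Mo Tu We Th Fr Sa ┃       ┃                
  ┃             1  2*┃       ┃                
  ┃ 4  5*  6  7  8  9┃       ┃                
━━┃11* 12 13 14 15 16┃━━━━━━━┛                
  ┃18* 19 20 21 22 23┃                        
  ┃25 26 27* 28 29 30┃                        
  ┃                  ┃                        
  ┃                  ┃                        
  ┃                  ┃                        
  ┃                  ┃                        
  ┃                  ┃                        
  ┃                  ┃                        
  ┃                  ┃                        
  ┗━━━━━━━━━━━━━━━━━━┛                        


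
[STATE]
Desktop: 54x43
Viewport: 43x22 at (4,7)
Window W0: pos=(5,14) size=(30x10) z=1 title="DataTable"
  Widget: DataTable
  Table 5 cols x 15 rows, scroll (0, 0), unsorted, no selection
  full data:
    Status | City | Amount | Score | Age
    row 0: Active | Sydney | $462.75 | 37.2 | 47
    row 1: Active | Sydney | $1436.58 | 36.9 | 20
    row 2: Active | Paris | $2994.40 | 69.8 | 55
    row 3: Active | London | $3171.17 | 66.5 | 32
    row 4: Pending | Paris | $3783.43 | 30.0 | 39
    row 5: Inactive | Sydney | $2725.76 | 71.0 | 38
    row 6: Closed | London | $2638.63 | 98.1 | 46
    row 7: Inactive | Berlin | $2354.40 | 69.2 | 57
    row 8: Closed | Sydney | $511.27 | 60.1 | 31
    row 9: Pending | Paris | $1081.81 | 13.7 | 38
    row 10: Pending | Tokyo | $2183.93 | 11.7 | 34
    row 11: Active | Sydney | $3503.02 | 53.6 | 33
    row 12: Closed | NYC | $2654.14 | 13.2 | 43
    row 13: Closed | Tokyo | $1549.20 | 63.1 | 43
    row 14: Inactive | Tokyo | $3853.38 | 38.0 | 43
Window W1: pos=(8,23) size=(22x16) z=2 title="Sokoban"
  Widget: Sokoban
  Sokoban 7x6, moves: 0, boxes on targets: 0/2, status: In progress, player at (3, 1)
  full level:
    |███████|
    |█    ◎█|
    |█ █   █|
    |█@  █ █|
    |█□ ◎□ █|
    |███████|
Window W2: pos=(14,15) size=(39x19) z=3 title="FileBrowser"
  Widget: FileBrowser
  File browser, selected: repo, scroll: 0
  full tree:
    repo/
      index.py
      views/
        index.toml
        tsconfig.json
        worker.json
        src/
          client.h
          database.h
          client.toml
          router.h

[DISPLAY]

                                           
                                           
                                           
                                           
                                           
                                           
                                           
 ┏━━━━━━━━━━━━━━━━━━━━━━━━━━━━┓            
 ┃ DataTab┏━━━━━━━━━━━━━━━━━━━━━━━━━━━━━━━━
 ┠────────┃ FileBrowser                    
 ┃Status  ┠────────────────────────────────
 ┃────────┃> [-] repo/                     
 ┃Active  ┃    index.py                    
 ┃Active  ┃    [+] views/                  
 ┃Active  ┃                                
 ┃Active  ┃                                
 ┗━━┏━━━━━┃                                
    ┃ Soko┃                                
    ┠─────┃                                
    ┃█████┃                                
    ┃█    ┃                                
    ┃█ █  ┃                                


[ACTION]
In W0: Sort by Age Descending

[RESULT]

                                           
                                           
                                           
                                           
                                           
                                           
                                           
 ┏━━━━━━━━━━━━━━━━━━━━━━━━━━━━┓            
 ┃ DataTab┏━━━━━━━━━━━━━━━━━━━━━━━━━━━━━━━━
 ┠────────┃ FileBrowser                    
 ┃Status  ┠────────────────────────────────
 ┃────────┃> [-] repo/                     
 ┃Inactive┃    index.py                    
 ┃Active  ┃    [+] views/                  
 ┃Active  ┃                                
 ┃Closed  ┃                                
 ┗━━┏━━━━━┃                                
    ┃ Soko┃                                
    ┠─────┃                                
    ┃█████┃                                
    ┃█    ┃                                
    ┃█ █  ┃                                


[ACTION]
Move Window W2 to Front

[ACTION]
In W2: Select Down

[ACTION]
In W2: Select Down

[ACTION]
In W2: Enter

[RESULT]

                                           
                                           
                                           
                                           
                                           
                                           
                                           
 ┏━━━━━━━━━━━━━━━━━━━━━━━━━━━━┓            
 ┃ DataTab┏━━━━━━━━━━━━━━━━━━━━━━━━━━━━━━━━
 ┠────────┃ FileBrowser                    
 ┃Status  ┠────────────────────────────────
 ┃────────┃  [-] repo/                     
 ┃Inactive┃    index.py                    
 ┃Active  ┃  > [-] views/                  
 ┃Active  ┃      index.toml                
 ┃Closed  ┃      tsconfig.json             
 ┗━━┏━━━━━┃      worker.json               
    ┃ Soko┃      [+] src/                  
    ┠─────┃                                
    ┃█████┃                                
    ┃█    ┃                                
    ┃█ █  ┃                                
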